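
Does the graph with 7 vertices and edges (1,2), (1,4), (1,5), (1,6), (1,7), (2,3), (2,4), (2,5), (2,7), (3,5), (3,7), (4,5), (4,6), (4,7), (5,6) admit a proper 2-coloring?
No (odd cycle of length 3: 7 -> 1 -> 4 -> 7)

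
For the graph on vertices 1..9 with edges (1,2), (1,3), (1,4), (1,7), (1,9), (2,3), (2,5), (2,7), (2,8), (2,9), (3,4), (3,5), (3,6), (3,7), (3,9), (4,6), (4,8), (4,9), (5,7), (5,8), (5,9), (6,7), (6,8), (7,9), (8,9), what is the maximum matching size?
4 (matching: (1,9), (2,5), (3,7), (6,8); upper bound floor(n/2) = floor(9/2) = 4)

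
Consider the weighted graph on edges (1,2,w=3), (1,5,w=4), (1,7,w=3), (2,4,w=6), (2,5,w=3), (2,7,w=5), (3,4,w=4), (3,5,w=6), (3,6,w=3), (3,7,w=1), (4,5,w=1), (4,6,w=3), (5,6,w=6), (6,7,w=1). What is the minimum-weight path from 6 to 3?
2 (path: 6 -> 7 -> 3; weights 1 + 1 = 2)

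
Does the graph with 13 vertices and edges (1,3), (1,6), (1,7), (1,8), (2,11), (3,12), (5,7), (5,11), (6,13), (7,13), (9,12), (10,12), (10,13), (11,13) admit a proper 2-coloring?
Yes. Partition: {1, 2, 4, 5, 12, 13}, {3, 6, 7, 8, 9, 10, 11}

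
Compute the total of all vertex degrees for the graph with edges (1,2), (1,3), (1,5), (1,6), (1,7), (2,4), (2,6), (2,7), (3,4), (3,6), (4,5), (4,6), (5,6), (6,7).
28 (handshake: sum of degrees = 2|E| = 2 x 14 = 28)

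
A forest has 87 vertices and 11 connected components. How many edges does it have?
76 (Each of the 11 component trees on V_i vertices has V_i - 1 edges; summing gives V - C = 87 - 11 = 76)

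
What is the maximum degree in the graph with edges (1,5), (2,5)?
2 (attained at vertex 5)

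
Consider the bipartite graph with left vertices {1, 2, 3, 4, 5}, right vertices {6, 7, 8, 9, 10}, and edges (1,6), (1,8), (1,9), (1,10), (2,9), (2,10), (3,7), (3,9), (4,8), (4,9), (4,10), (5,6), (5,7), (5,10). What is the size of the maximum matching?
5 (matching: (1,10), (2,9), (3,7), (4,8), (5,6); upper bound min(|L|,|R|) = min(5,5) = 5)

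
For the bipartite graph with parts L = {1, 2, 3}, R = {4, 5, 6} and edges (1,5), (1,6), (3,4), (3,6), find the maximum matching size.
2 (matching: (1,5), (3,6); upper bound min(|L|,|R|) = min(3,3) = 3)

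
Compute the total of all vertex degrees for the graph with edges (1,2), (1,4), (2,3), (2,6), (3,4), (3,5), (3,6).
14 (handshake: sum of degrees = 2|E| = 2 x 7 = 14)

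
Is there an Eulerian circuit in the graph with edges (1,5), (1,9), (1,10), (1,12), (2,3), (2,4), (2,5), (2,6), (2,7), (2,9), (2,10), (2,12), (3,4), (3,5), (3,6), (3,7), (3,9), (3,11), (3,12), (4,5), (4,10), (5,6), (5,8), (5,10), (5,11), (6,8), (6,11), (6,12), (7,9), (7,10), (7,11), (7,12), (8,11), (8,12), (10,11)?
Yes (the graph is connected and all 12 vertices have even degree)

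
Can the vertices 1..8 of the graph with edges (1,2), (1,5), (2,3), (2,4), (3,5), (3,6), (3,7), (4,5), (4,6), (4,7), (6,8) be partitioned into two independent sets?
Yes. Partition: {1, 3, 4, 8}, {2, 5, 6, 7}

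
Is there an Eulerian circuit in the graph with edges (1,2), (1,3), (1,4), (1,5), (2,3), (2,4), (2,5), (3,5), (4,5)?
No (2 vertices have odd degree: {3, 4}; Eulerian circuit requires 0)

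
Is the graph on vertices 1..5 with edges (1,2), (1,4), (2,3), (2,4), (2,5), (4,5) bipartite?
No (odd cycle of length 3: 2 -> 1 -> 4 -> 2)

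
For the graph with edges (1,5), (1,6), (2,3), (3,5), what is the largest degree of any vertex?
2 (attained at vertices 1, 3, 5)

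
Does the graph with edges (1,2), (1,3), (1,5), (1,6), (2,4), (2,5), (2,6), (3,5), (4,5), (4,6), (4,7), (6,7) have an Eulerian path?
Yes — and in fact it has an Eulerian circuit (the graph is connected and all 7 vertices have even degree)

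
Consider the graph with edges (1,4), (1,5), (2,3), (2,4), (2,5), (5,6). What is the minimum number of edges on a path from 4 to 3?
2 (path: 4 -> 2 -> 3, 2 edges)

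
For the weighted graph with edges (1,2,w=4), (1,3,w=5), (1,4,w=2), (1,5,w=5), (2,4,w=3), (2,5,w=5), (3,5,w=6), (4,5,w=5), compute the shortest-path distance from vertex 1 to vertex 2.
4 (path: 1 -> 2; weights 4 = 4)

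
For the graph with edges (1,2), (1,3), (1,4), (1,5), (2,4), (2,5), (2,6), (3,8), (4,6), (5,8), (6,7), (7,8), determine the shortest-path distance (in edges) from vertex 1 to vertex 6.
2 (path: 1 -> 2 -> 6, 2 edges)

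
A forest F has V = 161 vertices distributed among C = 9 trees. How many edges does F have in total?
152 (Each of the 9 component trees on V_i vertices has V_i - 1 edges; summing gives V - C = 161 - 9 = 152)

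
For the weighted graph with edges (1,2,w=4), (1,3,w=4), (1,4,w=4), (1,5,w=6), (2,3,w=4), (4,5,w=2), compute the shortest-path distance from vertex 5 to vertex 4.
2 (path: 5 -> 4; weights 2 = 2)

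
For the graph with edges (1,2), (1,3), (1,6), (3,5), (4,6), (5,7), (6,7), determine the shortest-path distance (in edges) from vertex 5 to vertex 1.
2 (path: 5 -> 3 -> 1, 2 edges)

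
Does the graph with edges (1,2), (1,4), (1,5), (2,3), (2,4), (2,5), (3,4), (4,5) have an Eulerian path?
Yes (the graph is connected and exactly 2 vertices have odd degree: {1, 5}; any Eulerian path must start and end at those)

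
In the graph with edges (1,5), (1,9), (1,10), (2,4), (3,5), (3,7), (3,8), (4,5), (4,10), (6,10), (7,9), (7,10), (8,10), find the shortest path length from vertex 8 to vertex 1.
2 (path: 8 -> 10 -> 1, 2 edges)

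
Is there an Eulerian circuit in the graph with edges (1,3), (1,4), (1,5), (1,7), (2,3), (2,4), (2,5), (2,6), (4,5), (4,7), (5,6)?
Yes (the graph is connected and all 7 vertices have even degree)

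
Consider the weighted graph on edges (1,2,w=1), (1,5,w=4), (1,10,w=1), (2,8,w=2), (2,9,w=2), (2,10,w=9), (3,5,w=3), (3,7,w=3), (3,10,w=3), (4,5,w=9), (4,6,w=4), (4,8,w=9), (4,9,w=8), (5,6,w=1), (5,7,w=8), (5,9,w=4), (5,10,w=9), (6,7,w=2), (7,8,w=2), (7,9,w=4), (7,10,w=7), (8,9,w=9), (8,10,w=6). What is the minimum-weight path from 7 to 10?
6 (path: 7 -> 3 -> 10; weights 3 + 3 = 6)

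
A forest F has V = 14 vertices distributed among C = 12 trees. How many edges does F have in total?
2 (Each of the 12 component trees on V_i vertices has V_i - 1 edges; summing gives V - C = 14 - 12 = 2)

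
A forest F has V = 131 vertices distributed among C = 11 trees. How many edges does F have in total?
120 (Each of the 11 component trees on V_i vertices has V_i - 1 edges; summing gives V - C = 131 - 11 = 120)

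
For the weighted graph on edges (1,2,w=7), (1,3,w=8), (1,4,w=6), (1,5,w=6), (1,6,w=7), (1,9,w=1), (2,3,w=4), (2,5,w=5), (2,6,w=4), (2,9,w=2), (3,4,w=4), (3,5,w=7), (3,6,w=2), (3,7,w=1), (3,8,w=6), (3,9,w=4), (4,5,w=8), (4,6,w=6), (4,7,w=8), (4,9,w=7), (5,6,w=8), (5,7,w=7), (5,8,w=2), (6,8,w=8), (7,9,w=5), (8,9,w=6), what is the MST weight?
21 (MST edges: (1,9,w=1), (2,5,w=5), (2,6,w=4), (2,9,w=2), (3,4,w=4), (3,6,w=2), (3,7,w=1), (5,8,w=2); sum of weights 1 + 5 + 4 + 2 + 4 + 2 + 1 + 2 = 21)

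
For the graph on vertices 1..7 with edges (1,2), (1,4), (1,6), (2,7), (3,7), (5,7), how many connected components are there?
1 (components: {1, 2, 3, 4, 5, 6, 7})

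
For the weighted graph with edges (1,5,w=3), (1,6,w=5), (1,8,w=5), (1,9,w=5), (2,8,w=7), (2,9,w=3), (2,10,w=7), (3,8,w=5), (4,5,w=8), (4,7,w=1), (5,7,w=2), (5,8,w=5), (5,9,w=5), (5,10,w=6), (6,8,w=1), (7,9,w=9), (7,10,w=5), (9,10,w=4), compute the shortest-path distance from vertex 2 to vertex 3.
12 (path: 2 -> 8 -> 3; weights 7 + 5 = 12)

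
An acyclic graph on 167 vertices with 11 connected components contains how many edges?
156 (Each of the 11 component trees on V_i vertices has V_i - 1 edges; summing gives V - C = 167 - 11 = 156)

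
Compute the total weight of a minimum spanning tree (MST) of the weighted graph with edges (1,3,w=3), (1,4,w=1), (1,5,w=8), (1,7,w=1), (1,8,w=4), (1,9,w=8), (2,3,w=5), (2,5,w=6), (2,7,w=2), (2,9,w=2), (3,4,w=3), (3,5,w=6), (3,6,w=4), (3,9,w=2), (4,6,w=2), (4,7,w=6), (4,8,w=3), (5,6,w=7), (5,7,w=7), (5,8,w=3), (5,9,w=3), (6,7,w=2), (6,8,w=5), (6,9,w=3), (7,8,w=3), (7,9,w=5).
16 (MST edges: (1,4,w=1), (1,7,w=1), (2,7,w=2), (2,9,w=2), (3,9,w=2), (4,6,w=2), (4,8,w=3), (5,8,w=3); sum of weights 1 + 1 + 2 + 2 + 2 + 2 + 3 + 3 = 16)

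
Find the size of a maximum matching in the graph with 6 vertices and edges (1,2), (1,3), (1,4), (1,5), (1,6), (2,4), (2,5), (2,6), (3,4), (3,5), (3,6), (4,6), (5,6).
3 (matching: (1,5), (2,4), (3,6); upper bound floor(n/2) = floor(6/2) = 3)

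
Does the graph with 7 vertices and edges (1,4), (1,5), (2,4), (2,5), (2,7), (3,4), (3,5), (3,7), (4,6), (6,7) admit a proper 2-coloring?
Yes. Partition: {1, 2, 3, 6}, {4, 5, 7}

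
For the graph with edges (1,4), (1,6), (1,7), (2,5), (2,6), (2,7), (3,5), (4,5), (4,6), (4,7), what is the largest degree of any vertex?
4 (attained at vertex 4)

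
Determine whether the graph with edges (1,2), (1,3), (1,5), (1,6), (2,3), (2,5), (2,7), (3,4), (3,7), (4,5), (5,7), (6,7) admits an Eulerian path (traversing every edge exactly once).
Yes — and in fact it has an Eulerian circuit (the graph is connected and all 7 vertices have even degree)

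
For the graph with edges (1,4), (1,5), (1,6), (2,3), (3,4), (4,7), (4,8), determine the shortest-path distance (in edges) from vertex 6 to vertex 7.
3 (path: 6 -> 1 -> 4 -> 7, 3 edges)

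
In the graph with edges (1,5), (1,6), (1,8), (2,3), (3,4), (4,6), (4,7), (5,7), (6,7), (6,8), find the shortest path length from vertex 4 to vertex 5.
2 (path: 4 -> 7 -> 5, 2 edges)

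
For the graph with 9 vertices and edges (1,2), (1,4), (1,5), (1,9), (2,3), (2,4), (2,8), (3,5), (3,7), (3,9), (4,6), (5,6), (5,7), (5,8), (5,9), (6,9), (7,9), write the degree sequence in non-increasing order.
[6, 5, 4, 4, 4, 3, 3, 3, 2] (degrees: deg(1)=4, deg(2)=4, deg(3)=4, deg(4)=3, deg(5)=6, deg(6)=3, deg(7)=3, deg(8)=2, deg(9)=5)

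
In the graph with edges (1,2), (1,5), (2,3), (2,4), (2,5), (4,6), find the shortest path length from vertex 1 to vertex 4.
2 (path: 1 -> 2 -> 4, 2 edges)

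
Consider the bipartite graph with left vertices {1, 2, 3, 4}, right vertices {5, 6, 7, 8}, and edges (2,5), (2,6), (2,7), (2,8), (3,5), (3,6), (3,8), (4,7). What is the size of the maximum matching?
3 (matching: (2,8), (3,6), (4,7); upper bound min(|L|,|R|) = min(4,4) = 4)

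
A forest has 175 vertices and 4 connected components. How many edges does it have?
171 (Each of the 4 component trees on V_i vertices has V_i - 1 edges; summing gives V - C = 175 - 4 = 171)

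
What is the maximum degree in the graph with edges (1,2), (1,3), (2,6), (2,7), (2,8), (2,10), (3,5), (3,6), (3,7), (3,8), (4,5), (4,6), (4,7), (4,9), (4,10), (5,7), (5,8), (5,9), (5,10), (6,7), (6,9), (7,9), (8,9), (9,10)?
6 (attained at vertices 5, 7, 9)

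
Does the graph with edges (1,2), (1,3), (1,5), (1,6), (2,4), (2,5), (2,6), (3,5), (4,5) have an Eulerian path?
Yes — and in fact it has an Eulerian circuit (the graph is connected and all 6 vertices have even degree)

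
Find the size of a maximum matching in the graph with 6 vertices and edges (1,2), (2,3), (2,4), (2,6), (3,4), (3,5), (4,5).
2 (matching: (2,6), (3,5); upper bound floor(n/2) = floor(6/2) = 3)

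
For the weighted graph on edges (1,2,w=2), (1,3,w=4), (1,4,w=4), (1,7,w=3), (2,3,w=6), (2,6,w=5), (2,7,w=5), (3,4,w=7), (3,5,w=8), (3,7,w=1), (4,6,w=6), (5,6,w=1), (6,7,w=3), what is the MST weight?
14 (MST edges: (1,2,w=2), (1,4,w=4), (1,7,w=3), (3,7,w=1), (5,6,w=1), (6,7,w=3); sum of weights 2 + 4 + 3 + 1 + 1 + 3 = 14)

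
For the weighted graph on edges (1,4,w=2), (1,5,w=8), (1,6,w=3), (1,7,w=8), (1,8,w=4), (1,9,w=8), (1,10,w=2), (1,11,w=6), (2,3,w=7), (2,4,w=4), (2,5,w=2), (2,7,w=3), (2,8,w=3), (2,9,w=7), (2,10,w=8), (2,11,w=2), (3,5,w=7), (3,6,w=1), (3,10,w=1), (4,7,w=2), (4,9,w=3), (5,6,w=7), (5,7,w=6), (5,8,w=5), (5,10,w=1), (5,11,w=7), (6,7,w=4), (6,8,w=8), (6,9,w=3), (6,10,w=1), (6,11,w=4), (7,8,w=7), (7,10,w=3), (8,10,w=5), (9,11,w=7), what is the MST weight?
19 (MST edges: (1,4,w=2), (1,10,w=2), (2,5,w=2), (2,8,w=3), (2,11,w=2), (3,6,w=1), (3,10,w=1), (4,7,w=2), (4,9,w=3), (5,10,w=1); sum of weights 2 + 2 + 2 + 3 + 2 + 1 + 1 + 2 + 3 + 1 = 19)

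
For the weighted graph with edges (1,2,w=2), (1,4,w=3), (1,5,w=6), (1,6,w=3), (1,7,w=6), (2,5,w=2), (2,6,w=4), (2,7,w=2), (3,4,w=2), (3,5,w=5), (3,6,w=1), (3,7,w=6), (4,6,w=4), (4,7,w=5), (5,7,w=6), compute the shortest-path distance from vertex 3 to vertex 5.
5 (path: 3 -> 5; weights 5 = 5)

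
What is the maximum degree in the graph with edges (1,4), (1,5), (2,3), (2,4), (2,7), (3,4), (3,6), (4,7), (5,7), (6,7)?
4 (attained at vertices 4, 7)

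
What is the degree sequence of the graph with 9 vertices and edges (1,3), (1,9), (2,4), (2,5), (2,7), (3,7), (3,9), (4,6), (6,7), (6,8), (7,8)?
[4, 3, 3, 3, 2, 2, 2, 2, 1] (degrees: deg(1)=2, deg(2)=3, deg(3)=3, deg(4)=2, deg(5)=1, deg(6)=3, deg(7)=4, deg(8)=2, deg(9)=2)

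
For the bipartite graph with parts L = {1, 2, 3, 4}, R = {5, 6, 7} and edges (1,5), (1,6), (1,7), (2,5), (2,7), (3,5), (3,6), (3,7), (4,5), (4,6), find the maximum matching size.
3 (matching: (1,7), (2,5), (3,6); upper bound min(|L|,|R|) = min(4,3) = 3)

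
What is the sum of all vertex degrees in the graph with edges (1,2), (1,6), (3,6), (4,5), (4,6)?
10 (handshake: sum of degrees = 2|E| = 2 x 5 = 10)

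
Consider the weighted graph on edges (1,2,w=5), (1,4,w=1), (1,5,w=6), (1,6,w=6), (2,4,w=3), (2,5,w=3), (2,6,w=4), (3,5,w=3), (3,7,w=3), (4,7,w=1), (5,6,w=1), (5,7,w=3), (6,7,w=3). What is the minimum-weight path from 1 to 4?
1 (path: 1 -> 4; weights 1 = 1)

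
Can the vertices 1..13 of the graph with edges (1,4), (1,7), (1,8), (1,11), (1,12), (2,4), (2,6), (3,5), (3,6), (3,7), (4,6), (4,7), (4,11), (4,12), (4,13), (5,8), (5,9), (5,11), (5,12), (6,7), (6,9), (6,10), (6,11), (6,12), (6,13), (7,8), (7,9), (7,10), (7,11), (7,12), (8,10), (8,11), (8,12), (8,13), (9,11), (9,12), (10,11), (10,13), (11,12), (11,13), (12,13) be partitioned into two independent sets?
No (odd cycle of length 3: 4 -> 1 -> 11 -> 4)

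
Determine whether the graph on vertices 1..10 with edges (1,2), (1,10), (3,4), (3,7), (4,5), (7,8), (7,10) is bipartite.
Yes. Partition: {1, 4, 6, 7, 9}, {2, 3, 5, 8, 10}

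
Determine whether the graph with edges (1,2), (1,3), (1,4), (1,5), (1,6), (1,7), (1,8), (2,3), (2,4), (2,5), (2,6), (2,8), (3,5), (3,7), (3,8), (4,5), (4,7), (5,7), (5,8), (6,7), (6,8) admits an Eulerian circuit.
No (4 vertices have odd degree: {1, 3, 7, 8}; Eulerian circuit requires 0)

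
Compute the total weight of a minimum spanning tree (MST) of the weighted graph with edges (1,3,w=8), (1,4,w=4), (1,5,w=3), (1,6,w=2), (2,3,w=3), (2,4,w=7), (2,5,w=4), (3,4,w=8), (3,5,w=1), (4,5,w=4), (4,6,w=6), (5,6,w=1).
11 (MST edges: (1,4,w=4), (1,6,w=2), (2,3,w=3), (3,5,w=1), (5,6,w=1); sum of weights 4 + 2 + 3 + 1 + 1 = 11)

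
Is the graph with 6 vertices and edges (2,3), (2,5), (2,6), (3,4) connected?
No, it has 2 components: {1}, {2, 3, 4, 5, 6}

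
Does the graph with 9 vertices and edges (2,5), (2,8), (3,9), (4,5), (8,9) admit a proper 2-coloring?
Yes. Partition: {1, 2, 4, 6, 7, 9}, {3, 5, 8}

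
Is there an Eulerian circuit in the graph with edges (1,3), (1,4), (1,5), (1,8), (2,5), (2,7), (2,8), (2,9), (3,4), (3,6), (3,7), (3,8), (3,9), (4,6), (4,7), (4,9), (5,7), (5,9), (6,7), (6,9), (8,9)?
No (2 vertices have odd degree: {4, 7}; Eulerian circuit requires 0)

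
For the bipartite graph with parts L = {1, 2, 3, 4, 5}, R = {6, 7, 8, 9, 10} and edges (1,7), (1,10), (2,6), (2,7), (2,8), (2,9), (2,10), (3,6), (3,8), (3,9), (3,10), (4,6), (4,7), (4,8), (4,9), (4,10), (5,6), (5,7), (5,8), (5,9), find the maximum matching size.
5 (matching: (1,10), (2,9), (3,8), (4,7), (5,6); upper bound min(|L|,|R|) = min(5,5) = 5)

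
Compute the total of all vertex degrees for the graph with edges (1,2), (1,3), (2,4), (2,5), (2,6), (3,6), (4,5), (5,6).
16 (handshake: sum of degrees = 2|E| = 2 x 8 = 16)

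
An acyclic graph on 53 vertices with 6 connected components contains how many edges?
47 (Each of the 6 component trees on V_i vertices has V_i - 1 edges; summing gives V - C = 53 - 6 = 47)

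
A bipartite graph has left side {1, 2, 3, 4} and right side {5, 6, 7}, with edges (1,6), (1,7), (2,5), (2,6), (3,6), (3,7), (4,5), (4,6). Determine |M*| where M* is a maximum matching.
3 (matching: (1,7), (2,6), (4,5); upper bound min(|L|,|R|) = min(4,3) = 3)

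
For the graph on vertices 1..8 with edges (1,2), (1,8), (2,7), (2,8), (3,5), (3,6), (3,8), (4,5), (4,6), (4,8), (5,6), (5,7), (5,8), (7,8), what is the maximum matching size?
4 (matching: (1,2), (3,8), (4,6), (5,7); upper bound floor(n/2) = floor(8/2) = 4)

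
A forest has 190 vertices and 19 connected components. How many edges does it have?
171 (Each of the 19 component trees on V_i vertices has V_i - 1 edges; summing gives V - C = 190 - 19 = 171)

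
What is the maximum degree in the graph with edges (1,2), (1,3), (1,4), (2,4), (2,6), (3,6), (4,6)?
3 (attained at vertices 1, 2, 4, 6)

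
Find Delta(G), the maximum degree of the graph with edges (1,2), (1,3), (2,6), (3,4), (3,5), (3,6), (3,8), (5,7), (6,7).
5 (attained at vertex 3)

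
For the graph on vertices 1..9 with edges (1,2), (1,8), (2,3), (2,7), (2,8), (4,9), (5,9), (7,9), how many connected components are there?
2 (components: {1, 2, 3, 4, 5, 7, 8, 9}, {6})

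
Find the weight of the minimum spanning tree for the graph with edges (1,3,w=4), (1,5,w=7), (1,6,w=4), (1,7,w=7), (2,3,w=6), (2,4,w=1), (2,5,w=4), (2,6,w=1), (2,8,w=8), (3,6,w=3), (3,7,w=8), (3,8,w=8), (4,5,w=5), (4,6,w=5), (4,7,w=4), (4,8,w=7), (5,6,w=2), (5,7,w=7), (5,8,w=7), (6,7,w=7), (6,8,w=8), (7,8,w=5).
20 (MST edges: (1,3,w=4), (2,4,w=1), (2,6,w=1), (3,6,w=3), (4,7,w=4), (5,6,w=2), (7,8,w=5); sum of weights 4 + 1 + 1 + 3 + 4 + 2 + 5 = 20)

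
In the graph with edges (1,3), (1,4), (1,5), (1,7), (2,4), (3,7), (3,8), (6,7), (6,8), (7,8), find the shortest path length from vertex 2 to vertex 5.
3 (path: 2 -> 4 -> 1 -> 5, 3 edges)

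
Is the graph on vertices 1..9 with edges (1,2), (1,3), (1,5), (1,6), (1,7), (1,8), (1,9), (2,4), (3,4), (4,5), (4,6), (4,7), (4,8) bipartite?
Yes. Partition: {1, 4}, {2, 3, 5, 6, 7, 8, 9}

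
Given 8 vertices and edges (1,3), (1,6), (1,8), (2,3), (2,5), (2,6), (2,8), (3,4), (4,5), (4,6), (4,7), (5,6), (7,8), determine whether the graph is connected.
Yes (BFS from 1 visits [1, 3, 6, 8, 2, 4, 5, 7] — all 8 vertices reached)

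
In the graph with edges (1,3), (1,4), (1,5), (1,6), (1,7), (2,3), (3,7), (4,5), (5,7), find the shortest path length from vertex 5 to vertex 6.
2 (path: 5 -> 1 -> 6, 2 edges)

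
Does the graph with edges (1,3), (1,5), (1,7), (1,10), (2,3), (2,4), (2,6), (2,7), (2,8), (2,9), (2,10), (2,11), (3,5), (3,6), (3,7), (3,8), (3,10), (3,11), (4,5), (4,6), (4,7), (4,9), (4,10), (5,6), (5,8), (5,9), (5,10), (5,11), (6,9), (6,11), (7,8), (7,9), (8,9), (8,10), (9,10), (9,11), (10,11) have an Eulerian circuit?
Yes (the graph is connected and all 11 vertices have even degree)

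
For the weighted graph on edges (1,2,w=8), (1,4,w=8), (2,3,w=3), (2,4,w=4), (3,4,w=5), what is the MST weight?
15 (MST edges: (1,2,w=8), (2,3,w=3), (2,4,w=4); sum of weights 8 + 3 + 4 = 15)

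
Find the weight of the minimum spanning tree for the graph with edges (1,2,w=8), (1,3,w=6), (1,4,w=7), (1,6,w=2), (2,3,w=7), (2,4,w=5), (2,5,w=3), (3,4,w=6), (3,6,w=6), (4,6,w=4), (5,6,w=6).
20 (MST edges: (1,3,w=6), (1,6,w=2), (2,4,w=5), (2,5,w=3), (4,6,w=4); sum of weights 6 + 2 + 5 + 3 + 4 = 20)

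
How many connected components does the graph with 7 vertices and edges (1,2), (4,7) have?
5 (components: {1, 2}, {3}, {4, 7}, {5}, {6})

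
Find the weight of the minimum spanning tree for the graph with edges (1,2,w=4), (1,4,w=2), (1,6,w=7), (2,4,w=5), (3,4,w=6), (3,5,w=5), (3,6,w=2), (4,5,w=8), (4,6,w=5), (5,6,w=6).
18 (MST edges: (1,2,w=4), (1,4,w=2), (3,5,w=5), (3,6,w=2), (4,6,w=5); sum of weights 4 + 2 + 5 + 2 + 5 = 18)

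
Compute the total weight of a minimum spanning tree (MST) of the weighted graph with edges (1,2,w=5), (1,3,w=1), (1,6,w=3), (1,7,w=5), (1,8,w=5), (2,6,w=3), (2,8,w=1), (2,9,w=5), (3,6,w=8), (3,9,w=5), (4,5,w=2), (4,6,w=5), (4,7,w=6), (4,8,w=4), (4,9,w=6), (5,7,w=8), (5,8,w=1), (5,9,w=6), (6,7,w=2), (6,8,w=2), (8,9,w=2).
14 (MST edges: (1,3,w=1), (1,6,w=3), (2,8,w=1), (4,5,w=2), (5,8,w=1), (6,7,w=2), (6,8,w=2), (8,9,w=2); sum of weights 1 + 3 + 1 + 2 + 1 + 2 + 2 + 2 = 14)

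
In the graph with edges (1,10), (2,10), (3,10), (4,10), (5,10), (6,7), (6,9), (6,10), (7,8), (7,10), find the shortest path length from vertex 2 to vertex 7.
2 (path: 2 -> 10 -> 7, 2 edges)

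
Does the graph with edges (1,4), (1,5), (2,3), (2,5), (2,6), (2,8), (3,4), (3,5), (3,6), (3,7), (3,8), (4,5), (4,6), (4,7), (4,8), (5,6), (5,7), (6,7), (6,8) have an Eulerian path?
Yes — and in fact it has an Eulerian circuit (the graph is connected and all 8 vertices have even degree)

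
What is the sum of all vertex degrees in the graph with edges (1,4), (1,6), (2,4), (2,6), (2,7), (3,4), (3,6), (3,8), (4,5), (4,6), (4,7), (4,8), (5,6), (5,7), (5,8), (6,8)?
32 (handshake: sum of degrees = 2|E| = 2 x 16 = 32)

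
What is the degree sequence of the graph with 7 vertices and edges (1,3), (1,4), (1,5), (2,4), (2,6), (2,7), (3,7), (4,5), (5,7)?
[3, 3, 3, 3, 3, 2, 1] (degrees: deg(1)=3, deg(2)=3, deg(3)=2, deg(4)=3, deg(5)=3, deg(6)=1, deg(7)=3)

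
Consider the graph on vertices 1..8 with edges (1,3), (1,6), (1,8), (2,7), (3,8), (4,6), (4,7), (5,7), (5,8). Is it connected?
Yes (BFS from 1 visits [1, 3, 6, 8, 4, 5, 7, 2] — all 8 vertices reached)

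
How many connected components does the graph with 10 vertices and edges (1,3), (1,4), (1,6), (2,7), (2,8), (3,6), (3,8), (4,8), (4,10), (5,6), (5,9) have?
1 (components: {1, 2, 3, 4, 5, 6, 7, 8, 9, 10})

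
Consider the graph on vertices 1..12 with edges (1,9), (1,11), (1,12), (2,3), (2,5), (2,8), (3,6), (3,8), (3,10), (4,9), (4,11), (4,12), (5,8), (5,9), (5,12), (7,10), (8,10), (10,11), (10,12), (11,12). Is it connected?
Yes (BFS from 1 visits [1, 9, 11, 12, 4, 5, 10, 2, 8, 3, 7, 6] — all 12 vertices reached)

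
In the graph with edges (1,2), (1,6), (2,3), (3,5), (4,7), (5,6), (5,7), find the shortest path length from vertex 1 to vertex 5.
2 (path: 1 -> 6 -> 5, 2 edges)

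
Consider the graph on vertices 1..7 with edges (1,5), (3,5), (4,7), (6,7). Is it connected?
No, it has 3 components: {1, 3, 5}, {2}, {4, 6, 7}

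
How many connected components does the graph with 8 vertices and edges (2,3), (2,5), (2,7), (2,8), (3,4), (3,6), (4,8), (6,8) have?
2 (components: {1}, {2, 3, 4, 5, 6, 7, 8})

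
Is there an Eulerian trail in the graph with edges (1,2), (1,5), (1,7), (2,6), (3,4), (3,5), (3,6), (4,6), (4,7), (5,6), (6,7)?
No (6 vertices have odd degree: {1, 3, 4, 5, 6, 7}; Eulerian path requires 0 or 2)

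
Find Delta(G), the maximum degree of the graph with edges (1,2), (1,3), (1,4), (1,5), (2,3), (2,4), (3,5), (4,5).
4 (attained at vertex 1)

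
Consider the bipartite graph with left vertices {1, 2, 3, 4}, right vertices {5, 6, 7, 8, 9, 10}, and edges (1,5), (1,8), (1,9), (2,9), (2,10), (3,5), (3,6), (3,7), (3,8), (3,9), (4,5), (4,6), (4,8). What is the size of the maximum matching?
4 (matching: (1,9), (2,10), (3,7), (4,8); upper bound min(|L|,|R|) = min(4,6) = 4)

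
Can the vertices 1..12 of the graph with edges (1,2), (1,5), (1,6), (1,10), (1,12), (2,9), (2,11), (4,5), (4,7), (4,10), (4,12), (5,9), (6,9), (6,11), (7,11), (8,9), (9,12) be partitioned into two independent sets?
Yes. Partition: {1, 3, 4, 9, 11}, {2, 5, 6, 7, 8, 10, 12}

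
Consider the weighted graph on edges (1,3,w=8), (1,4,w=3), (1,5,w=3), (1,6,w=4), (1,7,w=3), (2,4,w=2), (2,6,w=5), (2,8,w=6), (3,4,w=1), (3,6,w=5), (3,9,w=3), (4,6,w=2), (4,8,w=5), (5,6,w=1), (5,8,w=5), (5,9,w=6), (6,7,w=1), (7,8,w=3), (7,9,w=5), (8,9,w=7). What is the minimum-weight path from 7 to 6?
1 (path: 7 -> 6; weights 1 = 1)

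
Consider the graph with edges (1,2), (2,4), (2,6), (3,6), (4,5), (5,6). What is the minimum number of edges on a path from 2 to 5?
2 (path: 2 -> 6 -> 5, 2 edges)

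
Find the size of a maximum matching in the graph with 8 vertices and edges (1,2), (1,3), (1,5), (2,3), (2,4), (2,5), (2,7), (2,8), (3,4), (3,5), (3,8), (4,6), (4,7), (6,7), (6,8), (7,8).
4 (matching: (1,5), (2,7), (3,4), (6,8); upper bound floor(n/2) = floor(8/2) = 4)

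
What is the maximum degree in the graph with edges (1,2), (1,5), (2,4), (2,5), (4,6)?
3 (attained at vertex 2)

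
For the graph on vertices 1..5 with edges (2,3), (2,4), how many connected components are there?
3 (components: {1}, {2, 3, 4}, {5})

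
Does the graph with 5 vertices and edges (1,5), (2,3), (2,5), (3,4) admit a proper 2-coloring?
Yes. Partition: {1, 2, 4}, {3, 5}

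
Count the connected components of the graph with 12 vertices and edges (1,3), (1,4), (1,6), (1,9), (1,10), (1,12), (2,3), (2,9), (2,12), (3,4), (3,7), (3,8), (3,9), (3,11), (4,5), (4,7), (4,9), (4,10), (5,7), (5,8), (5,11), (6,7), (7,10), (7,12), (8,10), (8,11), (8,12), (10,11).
1 (components: {1, 2, 3, 4, 5, 6, 7, 8, 9, 10, 11, 12})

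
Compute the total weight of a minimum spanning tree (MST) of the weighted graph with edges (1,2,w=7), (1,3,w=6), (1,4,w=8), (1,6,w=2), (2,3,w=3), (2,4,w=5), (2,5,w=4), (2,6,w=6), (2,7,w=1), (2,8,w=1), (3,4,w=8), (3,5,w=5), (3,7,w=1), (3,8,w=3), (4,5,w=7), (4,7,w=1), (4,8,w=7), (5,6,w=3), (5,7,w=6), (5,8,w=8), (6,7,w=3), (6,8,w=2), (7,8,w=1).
11 (MST edges: (1,6,w=2), (2,7,w=1), (2,8,w=1), (3,7,w=1), (4,7,w=1), (5,6,w=3), (6,8,w=2); sum of weights 2 + 1 + 1 + 1 + 1 + 3 + 2 = 11)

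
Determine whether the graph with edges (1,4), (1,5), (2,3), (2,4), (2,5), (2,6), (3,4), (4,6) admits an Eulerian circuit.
Yes (the graph is connected and all 6 vertices have even degree)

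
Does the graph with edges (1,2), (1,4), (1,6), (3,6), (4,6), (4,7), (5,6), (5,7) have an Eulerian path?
No (4 vertices have odd degree: {1, 2, 3, 4}; Eulerian path requires 0 or 2)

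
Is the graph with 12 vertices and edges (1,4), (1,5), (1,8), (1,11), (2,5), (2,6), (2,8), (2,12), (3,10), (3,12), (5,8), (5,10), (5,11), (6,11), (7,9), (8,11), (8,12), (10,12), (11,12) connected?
No, it has 2 components: {1, 2, 3, 4, 5, 6, 8, 10, 11, 12}, {7, 9}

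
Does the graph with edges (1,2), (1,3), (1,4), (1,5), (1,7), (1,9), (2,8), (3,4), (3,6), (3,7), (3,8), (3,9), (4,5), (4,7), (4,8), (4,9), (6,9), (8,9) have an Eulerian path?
Yes (the graph is connected and exactly 2 vertices have odd degree: {7, 9}; any Eulerian path must start and end at those)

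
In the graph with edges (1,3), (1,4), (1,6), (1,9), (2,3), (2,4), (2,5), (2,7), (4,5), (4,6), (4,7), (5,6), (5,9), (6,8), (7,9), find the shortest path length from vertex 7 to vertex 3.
2 (path: 7 -> 2 -> 3, 2 edges)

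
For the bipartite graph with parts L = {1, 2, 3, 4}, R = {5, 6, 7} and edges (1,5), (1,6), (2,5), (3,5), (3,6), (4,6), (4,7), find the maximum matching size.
3 (matching: (1,6), (2,5), (4,7); upper bound min(|L|,|R|) = min(4,3) = 3)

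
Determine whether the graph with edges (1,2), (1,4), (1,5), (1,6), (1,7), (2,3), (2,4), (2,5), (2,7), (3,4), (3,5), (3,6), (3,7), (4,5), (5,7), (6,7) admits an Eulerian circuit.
No (6 vertices have odd degree: {1, 2, 3, 5, 6, 7}; Eulerian circuit requires 0)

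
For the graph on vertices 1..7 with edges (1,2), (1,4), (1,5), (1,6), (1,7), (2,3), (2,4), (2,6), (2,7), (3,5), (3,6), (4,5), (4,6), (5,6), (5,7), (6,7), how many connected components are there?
1 (components: {1, 2, 3, 4, 5, 6, 7})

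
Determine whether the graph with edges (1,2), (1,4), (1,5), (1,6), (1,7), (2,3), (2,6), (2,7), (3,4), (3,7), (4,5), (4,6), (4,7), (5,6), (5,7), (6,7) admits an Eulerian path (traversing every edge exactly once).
No (4 vertices have odd degree: {1, 3, 4, 6}; Eulerian path requires 0 or 2)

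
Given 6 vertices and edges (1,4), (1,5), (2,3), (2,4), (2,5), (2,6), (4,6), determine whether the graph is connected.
Yes (BFS from 1 visits [1, 4, 5, 2, 6, 3] — all 6 vertices reached)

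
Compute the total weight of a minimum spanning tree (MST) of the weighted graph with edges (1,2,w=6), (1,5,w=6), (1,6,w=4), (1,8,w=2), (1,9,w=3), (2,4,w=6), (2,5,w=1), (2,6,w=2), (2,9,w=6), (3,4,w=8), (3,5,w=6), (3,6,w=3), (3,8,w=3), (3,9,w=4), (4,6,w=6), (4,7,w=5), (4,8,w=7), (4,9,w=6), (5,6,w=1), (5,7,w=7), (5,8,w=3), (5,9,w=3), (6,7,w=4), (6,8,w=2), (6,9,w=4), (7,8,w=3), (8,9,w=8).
20 (MST edges: (1,8,w=2), (1,9,w=3), (2,5,w=1), (3,6,w=3), (4,7,w=5), (5,6,w=1), (6,8,w=2), (7,8,w=3); sum of weights 2 + 3 + 1 + 3 + 5 + 1 + 2 + 3 = 20)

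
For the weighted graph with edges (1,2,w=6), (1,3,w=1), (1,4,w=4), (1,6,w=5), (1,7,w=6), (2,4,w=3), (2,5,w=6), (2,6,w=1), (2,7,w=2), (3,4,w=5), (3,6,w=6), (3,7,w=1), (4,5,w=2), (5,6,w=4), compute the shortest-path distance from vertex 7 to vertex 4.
5 (path: 7 -> 2 -> 4; weights 2 + 3 = 5)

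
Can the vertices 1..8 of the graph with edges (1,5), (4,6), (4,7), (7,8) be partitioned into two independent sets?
Yes. Partition: {1, 2, 3, 4, 8}, {5, 6, 7}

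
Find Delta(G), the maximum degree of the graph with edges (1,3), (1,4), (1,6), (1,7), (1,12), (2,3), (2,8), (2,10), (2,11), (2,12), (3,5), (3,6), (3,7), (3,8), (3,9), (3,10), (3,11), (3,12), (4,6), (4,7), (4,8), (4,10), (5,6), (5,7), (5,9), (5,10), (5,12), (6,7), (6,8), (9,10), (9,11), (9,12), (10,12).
10 (attained at vertex 3)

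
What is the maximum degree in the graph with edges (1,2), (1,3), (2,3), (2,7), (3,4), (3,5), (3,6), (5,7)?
5 (attained at vertex 3)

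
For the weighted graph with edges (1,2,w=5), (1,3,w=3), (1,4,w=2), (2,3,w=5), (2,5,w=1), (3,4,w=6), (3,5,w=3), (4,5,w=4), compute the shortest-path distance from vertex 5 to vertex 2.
1 (path: 5 -> 2; weights 1 = 1)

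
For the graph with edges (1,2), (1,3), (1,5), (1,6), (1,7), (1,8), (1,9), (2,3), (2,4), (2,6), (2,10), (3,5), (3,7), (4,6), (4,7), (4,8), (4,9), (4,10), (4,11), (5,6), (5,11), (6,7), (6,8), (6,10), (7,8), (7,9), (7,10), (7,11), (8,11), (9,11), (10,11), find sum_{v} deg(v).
62 (handshake: sum of degrees = 2|E| = 2 x 31 = 62)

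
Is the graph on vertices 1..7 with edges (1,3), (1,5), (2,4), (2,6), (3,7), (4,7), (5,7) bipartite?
Yes. Partition: {1, 2, 7}, {3, 4, 5, 6}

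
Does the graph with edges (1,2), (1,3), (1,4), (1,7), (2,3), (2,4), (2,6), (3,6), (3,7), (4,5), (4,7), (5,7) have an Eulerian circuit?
Yes (the graph is connected and all 7 vertices have even degree)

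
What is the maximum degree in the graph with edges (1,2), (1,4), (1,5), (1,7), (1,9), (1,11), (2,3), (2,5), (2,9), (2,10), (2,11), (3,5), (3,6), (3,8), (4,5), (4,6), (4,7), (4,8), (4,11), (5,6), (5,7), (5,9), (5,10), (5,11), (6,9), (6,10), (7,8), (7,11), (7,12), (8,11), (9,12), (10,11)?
9 (attained at vertex 5)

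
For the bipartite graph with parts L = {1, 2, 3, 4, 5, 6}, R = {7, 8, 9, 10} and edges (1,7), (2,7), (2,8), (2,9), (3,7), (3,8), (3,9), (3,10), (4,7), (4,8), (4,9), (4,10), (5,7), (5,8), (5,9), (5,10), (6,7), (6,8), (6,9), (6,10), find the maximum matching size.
4 (matching: (1,7), (2,9), (3,10), (4,8); upper bound min(|L|,|R|) = min(6,4) = 4)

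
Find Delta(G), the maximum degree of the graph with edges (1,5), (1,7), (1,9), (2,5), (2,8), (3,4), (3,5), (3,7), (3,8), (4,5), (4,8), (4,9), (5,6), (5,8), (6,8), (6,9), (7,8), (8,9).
7 (attained at vertex 8)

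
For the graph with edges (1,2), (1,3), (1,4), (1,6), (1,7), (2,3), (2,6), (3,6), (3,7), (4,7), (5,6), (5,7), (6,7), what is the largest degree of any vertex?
5 (attained at vertices 1, 6, 7)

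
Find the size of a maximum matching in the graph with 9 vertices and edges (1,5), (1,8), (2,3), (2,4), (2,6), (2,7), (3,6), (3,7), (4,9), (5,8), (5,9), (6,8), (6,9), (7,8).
4 (matching: (1,5), (2,7), (4,9), (6,8); upper bound floor(n/2) = floor(9/2) = 4)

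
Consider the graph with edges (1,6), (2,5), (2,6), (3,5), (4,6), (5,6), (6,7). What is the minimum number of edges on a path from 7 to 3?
3 (path: 7 -> 6 -> 5 -> 3, 3 edges)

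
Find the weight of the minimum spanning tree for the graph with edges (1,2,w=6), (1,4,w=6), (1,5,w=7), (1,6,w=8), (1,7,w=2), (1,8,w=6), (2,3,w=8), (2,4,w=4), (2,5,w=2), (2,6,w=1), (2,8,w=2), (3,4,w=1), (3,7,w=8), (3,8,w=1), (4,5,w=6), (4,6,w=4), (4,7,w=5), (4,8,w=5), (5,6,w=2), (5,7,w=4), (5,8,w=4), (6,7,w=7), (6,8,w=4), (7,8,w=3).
12 (MST edges: (1,7,w=2), (2,5,w=2), (2,6,w=1), (2,8,w=2), (3,4,w=1), (3,8,w=1), (7,8,w=3); sum of weights 2 + 2 + 1 + 2 + 1 + 1 + 3 = 12)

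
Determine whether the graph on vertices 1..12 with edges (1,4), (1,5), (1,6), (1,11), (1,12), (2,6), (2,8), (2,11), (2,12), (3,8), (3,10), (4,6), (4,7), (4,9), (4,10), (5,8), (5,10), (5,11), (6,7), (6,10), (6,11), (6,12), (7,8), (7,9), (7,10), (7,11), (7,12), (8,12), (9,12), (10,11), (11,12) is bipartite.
No (odd cycle of length 3: 4 -> 1 -> 6 -> 4)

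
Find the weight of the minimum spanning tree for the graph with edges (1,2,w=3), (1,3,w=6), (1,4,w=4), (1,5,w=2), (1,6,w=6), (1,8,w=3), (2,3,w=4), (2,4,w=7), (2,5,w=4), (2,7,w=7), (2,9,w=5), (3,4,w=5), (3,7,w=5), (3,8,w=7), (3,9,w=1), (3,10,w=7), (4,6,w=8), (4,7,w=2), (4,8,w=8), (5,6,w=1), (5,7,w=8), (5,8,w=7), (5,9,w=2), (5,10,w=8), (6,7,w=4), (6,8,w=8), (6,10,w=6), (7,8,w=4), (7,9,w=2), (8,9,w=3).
22 (MST edges: (1,2,w=3), (1,5,w=2), (1,8,w=3), (3,9,w=1), (4,7,w=2), (5,6,w=1), (5,9,w=2), (6,10,w=6), (7,9,w=2); sum of weights 3 + 2 + 3 + 1 + 2 + 1 + 2 + 6 + 2 = 22)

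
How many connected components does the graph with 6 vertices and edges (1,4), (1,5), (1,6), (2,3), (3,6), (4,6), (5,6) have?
1 (components: {1, 2, 3, 4, 5, 6})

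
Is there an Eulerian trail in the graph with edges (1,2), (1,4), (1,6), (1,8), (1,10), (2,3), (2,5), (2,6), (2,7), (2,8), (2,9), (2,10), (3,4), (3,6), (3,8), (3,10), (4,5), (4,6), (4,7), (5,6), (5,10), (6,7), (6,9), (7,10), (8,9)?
No (6 vertices have odd degree: {1, 3, 4, 6, 9, 10}; Eulerian path requires 0 or 2)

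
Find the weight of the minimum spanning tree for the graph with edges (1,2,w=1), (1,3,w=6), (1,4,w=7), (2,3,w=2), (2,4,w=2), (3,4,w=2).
5 (MST edges: (1,2,w=1), (2,3,w=2), (2,4,w=2); sum of weights 1 + 2 + 2 = 5)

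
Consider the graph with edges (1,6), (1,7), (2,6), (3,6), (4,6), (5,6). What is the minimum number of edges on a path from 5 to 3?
2 (path: 5 -> 6 -> 3, 2 edges)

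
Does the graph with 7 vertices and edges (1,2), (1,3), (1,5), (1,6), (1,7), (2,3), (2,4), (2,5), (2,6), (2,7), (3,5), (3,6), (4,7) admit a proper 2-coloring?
No (odd cycle of length 3: 7 -> 1 -> 2 -> 7)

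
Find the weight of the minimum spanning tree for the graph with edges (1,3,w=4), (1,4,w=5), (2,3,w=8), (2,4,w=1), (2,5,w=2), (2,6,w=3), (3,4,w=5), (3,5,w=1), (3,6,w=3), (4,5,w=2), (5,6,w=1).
9 (MST edges: (1,3,w=4), (2,4,w=1), (2,5,w=2), (3,5,w=1), (5,6,w=1); sum of weights 4 + 1 + 2 + 1 + 1 = 9)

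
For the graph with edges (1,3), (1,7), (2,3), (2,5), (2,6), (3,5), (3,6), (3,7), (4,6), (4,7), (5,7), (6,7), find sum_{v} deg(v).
24 (handshake: sum of degrees = 2|E| = 2 x 12 = 24)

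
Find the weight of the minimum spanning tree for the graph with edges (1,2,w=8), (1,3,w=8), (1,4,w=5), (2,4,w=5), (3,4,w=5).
15 (MST edges: (1,4,w=5), (2,4,w=5), (3,4,w=5); sum of weights 5 + 5 + 5 = 15)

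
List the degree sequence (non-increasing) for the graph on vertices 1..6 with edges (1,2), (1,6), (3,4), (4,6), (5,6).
[3, 2, 2, 1, 1, 1] (degrees: deg(1)=2, deg(2)=1, deg(3)=1, deg(4)=2, deg(5)=1, deg(6)=3)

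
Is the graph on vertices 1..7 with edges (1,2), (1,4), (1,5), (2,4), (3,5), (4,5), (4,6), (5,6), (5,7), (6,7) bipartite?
No (odd cycle of length 3: 5 -> 1 -> 4 -> 5)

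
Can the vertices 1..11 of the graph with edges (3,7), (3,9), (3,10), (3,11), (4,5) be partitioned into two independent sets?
Yes. Partition: {1, 2, 3, 4, 6, 8}, {5, 7, 9, 10, 11}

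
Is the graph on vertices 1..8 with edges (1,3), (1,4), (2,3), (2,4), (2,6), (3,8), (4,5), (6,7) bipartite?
Yes. Partition: {1, 2, 5, 7, 8}, {3, 4, 6}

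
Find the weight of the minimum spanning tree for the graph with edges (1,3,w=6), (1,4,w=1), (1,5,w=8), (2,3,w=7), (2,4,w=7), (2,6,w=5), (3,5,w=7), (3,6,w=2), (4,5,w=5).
19 (MST edges: (1,3,w=6), (1,4,w=1), (2,6,w=5), (3,6,w=2), (4,5,w=5); sum of weights 6 + 1 + 5 + 2 + 5 = 19)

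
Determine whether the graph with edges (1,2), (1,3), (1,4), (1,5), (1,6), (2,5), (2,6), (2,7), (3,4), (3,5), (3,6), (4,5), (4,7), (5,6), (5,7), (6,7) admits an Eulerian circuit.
No (2 vertices have odd degree: {1, 6}; Eulerian circuit requires 0)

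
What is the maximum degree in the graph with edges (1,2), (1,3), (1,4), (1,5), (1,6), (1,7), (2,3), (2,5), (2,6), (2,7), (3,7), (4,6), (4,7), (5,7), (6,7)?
6 (attained at vertices 1, 7)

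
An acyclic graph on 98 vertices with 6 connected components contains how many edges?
92 (Each of the 6 component trees on V_i vertices has V_i - 1 edges; summing gives V - C = 98 - 6 = 92)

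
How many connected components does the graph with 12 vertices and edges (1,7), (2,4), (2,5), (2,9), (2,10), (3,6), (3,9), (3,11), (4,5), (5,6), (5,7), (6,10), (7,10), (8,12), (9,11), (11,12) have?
1 (components: {1, 2, 3, 4, 5, 6, 7, 8, 9, 10, 11, 12})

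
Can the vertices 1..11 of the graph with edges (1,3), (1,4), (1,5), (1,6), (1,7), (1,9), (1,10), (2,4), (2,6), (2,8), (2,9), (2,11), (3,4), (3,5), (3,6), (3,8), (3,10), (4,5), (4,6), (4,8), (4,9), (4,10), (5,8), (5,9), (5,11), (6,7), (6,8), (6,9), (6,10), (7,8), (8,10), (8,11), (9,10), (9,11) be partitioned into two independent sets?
No (odd cycle of length 3: 6 -> 1 -> 9 -> 6)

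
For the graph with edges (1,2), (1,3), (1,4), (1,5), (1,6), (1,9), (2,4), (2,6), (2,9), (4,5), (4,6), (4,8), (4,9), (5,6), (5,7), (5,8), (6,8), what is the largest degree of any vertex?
6 (attained at vertices 1, 4)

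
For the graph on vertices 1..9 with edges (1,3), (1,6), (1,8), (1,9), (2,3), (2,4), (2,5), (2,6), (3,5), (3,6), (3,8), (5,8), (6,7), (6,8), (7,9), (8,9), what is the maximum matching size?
4 (matching: (2,4), (3,5), (6,7), (8,9); upper bound floor(n/2) = floor(9/2) = 4)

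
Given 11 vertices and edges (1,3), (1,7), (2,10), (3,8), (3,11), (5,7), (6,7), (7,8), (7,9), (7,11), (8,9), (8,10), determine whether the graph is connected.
No, it has 2 components: {1, 2, 3, 5, 6, 7, 8, 9, 10, 11}, {4}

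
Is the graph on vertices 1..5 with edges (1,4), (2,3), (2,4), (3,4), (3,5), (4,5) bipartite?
No (odd cycle of length 3: 5 -> 4 -> 3 -> 5)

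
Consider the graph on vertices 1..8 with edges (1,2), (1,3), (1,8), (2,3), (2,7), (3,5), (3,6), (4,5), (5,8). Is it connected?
Yes (BFS from 1 visits [1, 2, 3, 8, 7, 5, 6, 4] — all 8 vertices reached)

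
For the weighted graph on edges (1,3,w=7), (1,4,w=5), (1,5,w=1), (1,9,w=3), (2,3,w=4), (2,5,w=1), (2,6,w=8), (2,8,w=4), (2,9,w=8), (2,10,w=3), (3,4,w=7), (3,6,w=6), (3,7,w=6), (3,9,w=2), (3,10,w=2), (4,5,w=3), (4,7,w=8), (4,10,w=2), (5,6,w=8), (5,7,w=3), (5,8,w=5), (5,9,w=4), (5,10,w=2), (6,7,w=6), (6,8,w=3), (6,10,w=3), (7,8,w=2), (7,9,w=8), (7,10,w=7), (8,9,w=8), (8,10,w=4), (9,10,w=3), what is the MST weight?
18 (MST edges: (1,5,w=1), (2,5,w=1), (3,9,w=2), (3,10,w=2), (4,10,w=2), (5,7,w=3), (5,10,w=2), (6,8,w=3), (7,8,w=2); sum of weights 1 + 1 + 2 + 2 + 2 + 3 + 2 + 3 + 2 = 18)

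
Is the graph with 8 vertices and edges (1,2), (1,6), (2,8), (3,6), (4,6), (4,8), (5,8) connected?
No, it has 2 components: {1, 2, 3, 4, 5, 6, 8}, {7}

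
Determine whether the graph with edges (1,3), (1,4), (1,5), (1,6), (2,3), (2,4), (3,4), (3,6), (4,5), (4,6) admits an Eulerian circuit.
No (2 vertices have odd degree: {4, 6}; Eulerian circuit requires 0)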